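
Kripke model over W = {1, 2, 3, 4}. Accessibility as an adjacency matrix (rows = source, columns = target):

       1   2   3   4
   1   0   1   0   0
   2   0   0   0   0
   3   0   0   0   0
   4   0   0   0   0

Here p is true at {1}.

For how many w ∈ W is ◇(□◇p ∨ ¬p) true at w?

1

1: successors {2}; □◇p ∨ ¬p there: 2:T. ✓
2: no successors, so ◇(□◇p ∨ ¬p) fails. ✗
3: no successors, so ◇(□◇p ∨ ¬p) fails. ✗
4: no successors, so ◇(□◇p ∨ ¬p) fails. ✗
Satisfying worlds: {1}.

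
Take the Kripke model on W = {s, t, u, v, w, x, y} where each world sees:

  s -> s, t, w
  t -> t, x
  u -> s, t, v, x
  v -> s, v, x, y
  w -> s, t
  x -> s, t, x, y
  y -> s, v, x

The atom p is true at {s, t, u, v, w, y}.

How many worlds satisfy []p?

2

s: successors {s, t, w}; p there: s:T, t:T, w:T. ✓
t: successors {t, x}; p there: t:T, x:F. ✗
u: successors {s, t, v, x}; p there: s:T, t:T, v:T, x:F. ✗
v: successors {s, v, x, y}; p there: s:T, v:T, x:F, y:T. ✗
w: successors {s, t}; p there: s:T, t:T. ✓
x: successors {s, t, x, y}; p there: s:T, t:T, x:F, y:T. ✗
y: successors {s, v, x}; p there: s:T, v:T, x:F. ✗
Satisfying worlds: {s, w}.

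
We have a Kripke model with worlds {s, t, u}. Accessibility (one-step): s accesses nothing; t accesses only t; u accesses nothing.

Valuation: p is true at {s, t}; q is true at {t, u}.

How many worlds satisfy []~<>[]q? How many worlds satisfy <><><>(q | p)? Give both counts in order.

For []~<>[]q:
s: no successors, so []~<>[]q holds vacuously. ✓
t: successors {t}; ~<>[]q there: t:F. ✗
u: no successors, so []~<>[]q holds vacuously. ✓
— 2 worlds.
For <><><>(q | p):
s: no successors, so <><><>(q | p) fails. ✗
t: successors {t}; <><>(q | p) there: t:T. ✓
u: no successors, so <><><>(q | p) fails. ✗
— 1 world.

2 and 1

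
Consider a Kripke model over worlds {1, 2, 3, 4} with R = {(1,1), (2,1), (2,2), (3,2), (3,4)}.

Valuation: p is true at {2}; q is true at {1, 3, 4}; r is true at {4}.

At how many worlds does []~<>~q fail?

1: successors {1}; ~<>~q there: 1:T. ✓
2: successors {1, 2}; ~<>~q there: 1:T, 2:F. ✗
3: successors {2, 4}; ~<>~q there: 2:F, 4:T. ✗
4: no successors, so []~<>~q holds vacuously. ✓
Satisfying worlds: {1, 4}.
So []~<>~q fails at the other 2 worlds.

2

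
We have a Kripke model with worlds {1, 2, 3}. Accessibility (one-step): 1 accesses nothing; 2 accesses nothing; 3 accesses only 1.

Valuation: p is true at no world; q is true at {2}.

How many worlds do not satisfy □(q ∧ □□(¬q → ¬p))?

1: no successors, so □(q ∧ □□(¬q → ¬p)) holds vacuously. ✓
2: no successors, so □(q ∧ □□(¬q → ¬p)) holds vacuously. ✓
3: successors {1}; q ∧ □□(¬q → ¬p) there: 1:F. ✗
Satisfying worlds: {1, 2}.
So □(q ∧ □□(¬q → ¬p)) fails at the other 1 world.

1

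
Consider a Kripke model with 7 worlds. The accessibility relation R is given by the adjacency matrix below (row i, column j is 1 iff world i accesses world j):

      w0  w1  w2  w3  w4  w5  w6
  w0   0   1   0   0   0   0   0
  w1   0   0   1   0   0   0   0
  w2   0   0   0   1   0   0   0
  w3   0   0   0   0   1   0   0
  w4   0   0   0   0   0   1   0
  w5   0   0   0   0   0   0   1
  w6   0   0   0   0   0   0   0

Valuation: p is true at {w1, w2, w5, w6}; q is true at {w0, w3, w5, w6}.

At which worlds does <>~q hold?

{w0, w1, w3}

w0: successors {w1}; ~q there: w1:T. ✓
w1: successors {w2}; ~q there: w2:T. ✓
w2: successors {w3}; ~q there: w3:F. ✗
w3: successors {w4}; ~q there: w4:T. ✓
w4: successors {w5}; ~q there: w5:F. ✗
w5: successors {w6}; ~q there: w6:F. ✗
w6: no successors, so <>~q fails. ✗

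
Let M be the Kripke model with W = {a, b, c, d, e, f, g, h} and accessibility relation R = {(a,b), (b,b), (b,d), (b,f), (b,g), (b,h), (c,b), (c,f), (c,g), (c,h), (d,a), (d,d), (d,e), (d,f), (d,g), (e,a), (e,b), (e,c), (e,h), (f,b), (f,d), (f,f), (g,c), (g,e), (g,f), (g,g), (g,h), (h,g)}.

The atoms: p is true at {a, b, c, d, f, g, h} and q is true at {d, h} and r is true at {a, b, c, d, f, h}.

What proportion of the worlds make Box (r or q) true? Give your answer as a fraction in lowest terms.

a: successors {b}; r or q there: b:T. ✓
b: successors {b, d, f, g, h}; r or q there: b:T, d:T, f:T, g:F, h:T. ✗
c: successors {b, f, g, h}; r or q there: b:T, f:T, g:F, h:T. ✗
d: successors {a, d, e, f, g}; r or q there: a:T, d:T, e:F, f:T, g:F. ✗
e: successors {a, b, c, h}; r or q there: a:T, b:T, c:T, h:T. ✓
f: successors {b, d, f}; r or q there: b:T, d:T, f:T. ✓
g: successors {c, e, f, g, h}; r or q there: c:T, e:F, f:T, g:F, h:T. ✗
h: successors {g}; r or q there: g:F. ✗
That's 3 of 8 worlds, so 3/8.

3/8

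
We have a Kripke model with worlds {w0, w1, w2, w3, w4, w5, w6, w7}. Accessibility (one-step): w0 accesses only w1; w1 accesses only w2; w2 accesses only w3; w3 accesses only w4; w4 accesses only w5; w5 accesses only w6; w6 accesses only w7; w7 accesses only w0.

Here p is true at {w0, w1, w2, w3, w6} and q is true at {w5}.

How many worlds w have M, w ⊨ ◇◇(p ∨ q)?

w0: successors {w1}; ◇(p ∨ q) there: w1:T. ✓
w1: successors {w2}; ◇(p ∨ q) there: w2:T. ✓
w2: successors {w3}; ◇(p ∨ q) there: w3:F. ✗
w3: successors {w4}; ◇(p ∨ q) there: w4:T. ✓
w4: successors {w5}; ◇(p ∨ q) there: w5:T. ✓
w5: successors {w6}; ◇(p ∨ q) there: w6:F. ✗
w6: successors {w7}; ◇(p ∨ q) there: w7:T. ✓
w7: successors {w0}; ◇(p ∨ q) there: w0:T. ✓
Satisfying worlds: {w0, w1, w3, w4, w6, w7}.

6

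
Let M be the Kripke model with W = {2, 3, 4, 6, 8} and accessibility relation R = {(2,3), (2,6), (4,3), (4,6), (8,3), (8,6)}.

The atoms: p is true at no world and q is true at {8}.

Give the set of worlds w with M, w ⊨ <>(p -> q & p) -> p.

{3, 6}

2: <>(p -> q & p) is T, p is F. ✗
3: <>(p -> q & p) is F, p is F. ✓
4: <>(p -> q & p) is T, p is F. ✗
6: <>(p -> q & p) is F, p is F. ✓
8: <>(p -> q & p) is T, p is F. ✗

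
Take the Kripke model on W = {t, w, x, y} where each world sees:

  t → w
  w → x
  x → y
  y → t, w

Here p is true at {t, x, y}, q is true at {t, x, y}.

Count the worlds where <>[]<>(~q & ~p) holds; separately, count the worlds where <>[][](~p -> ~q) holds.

For <>[]<>(~q & ~p):
t: successors {w}; []<>(~q & ~p) there: w:F. ✗
w: successors {x}; []<>(~q & ~p) there: x:T. ✓
x: successors {y}; []<>(~q & ~p) there: y:F. ✗
y: successors {t, w}; []<>(~q & ~p) there: t:F, w:F. ✗
— 1 world.
For <>[][](~p -> ~q):
t: successors {w}; [][](~p -> ~q) there: w:T. ✓
w: successors {x}; [][](~p -> ~q) there: x:T. ✓
x: successors {y}; [][](~p -> ~q) there: y:T. ✓
y: successors {t, w}; [][](~p -> ~q) there: t:T, w:T. ✓
— 4 worlds.

1 and 4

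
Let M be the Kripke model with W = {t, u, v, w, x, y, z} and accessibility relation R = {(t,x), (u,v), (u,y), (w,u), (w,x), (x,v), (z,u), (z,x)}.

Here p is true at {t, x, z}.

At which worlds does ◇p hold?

t: successors {x}; p there: x:T. ✓
u: successors {v, y}; p there: v:F, y:F. ✗
v: no successors, so ◇p fails. ✗
w: successors {u, x}; p there: u:F, x:T. ✓
x: successors {v}; p there: v:F. ✗
y: no successors, so ◇p fails. ✗
z: successors {u, x}; p there: u:F, x:T. ✓

{t, w, z}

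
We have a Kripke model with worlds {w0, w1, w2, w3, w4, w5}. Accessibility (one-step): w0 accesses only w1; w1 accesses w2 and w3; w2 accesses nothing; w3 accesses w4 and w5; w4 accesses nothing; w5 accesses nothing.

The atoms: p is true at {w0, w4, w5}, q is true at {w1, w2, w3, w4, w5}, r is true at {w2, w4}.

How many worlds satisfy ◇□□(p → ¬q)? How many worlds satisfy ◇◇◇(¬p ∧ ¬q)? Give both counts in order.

2 and 0

For ◇□□(p → ¬q):
w0: successors {w1}; □□(p → ¬q) there: w1:F. ✗
w1: successors {w2, w3}; □□(p → ¬q) there: w2:T, w3:T. ✓
w2: no successors, so ◇□□(p → ¬q) fails. ✗
w3: successors {w4, w5}; □□(p → ¬q) there: w4:T, w5:T. ✓
w4: no successors, so ◇□□(p → ¬q) fails. ✗
w5: no successors, so ◇□□(p → ¬q) fails. ✗
— 2 worlds.
For ◇◇◇(¬p ∧ ¬q):
w0: successors {w1}; ◇◇(¬p ∧ ¬q) there: w1:F. ✗
w1: successors {w2, w3}; ◇◇(¬p ∧ ¬q) there: w2:F, w3:F. ✗
w2: no successors, so ◇◇◇(¬p ∧ ¬q) fails. ✗
w3: successors {w4, w5}; ◇◇(¬p ∧ ¬q) there: w4:F, w5:F. ✗
w4: no successors, so ◇◇◇(¬p ∧ ¬q) fails. ✗
w5: no successors, so ◇◇◇(¬p ∧ ¬q) fails. ✗
— 0 worlds.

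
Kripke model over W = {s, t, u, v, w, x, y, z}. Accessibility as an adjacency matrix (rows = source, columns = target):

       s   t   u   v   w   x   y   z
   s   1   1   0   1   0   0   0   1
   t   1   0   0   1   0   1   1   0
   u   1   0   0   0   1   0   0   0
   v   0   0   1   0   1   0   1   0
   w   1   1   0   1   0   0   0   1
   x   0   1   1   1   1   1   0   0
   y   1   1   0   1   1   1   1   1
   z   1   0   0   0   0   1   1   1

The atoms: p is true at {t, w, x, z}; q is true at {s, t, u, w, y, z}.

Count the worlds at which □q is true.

s: successors {s, t, v, z}; q there: s:T, t:T, v:F, z:T. ✗
t: successors {s, v, x, y}; q there: s:T, v:F, x:F, y:T. ✗
u: successors {s, w}; q there: s:T, w:T. ✓
v: successors {u, w, y}; q there: u:T, w:T, y:T. ✓
w: successors {s, t, v, z}; q there: s:T, t:T, v:F, z:T. ✗
x: successors {t, u, v, w, x}; q there: t:T, u:T, v:F, w:T, x:F. ✗
y: successors {s, t, v, w, x, y, z}; q there: s:T, t:T, v:F, w:T, x:F, y:T, z:T. ✗
z: successors {s, x, y, z}; q there: s:T, x:F, y:T, z:T. ✗
Satisfying worlds: {u, v}.

2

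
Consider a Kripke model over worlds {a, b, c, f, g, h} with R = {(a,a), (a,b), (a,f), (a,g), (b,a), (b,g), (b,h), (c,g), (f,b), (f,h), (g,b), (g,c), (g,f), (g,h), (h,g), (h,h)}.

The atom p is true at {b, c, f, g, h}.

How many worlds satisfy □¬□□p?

a: successors {a, b, f, g}; ¬□□p there: a:T, b:T, f:T, g:T. ✓
b: successors {a, g, h}; ¬□□p there: a:T, g:T, h:F. ✗
c: successors {g}; ¬□□p there: g:T. ✓
f: successors {b, h}; ¬□□p there: b:T, h:F. ✗
g: successors {b, c, f, h}; ¬□□p there: b:T, c:F, f:T, h:F. ✗
h: successors {g, h}; ¬□□p there: g:T, h:F. ✗
Satisfying worlds: {a, c}.

2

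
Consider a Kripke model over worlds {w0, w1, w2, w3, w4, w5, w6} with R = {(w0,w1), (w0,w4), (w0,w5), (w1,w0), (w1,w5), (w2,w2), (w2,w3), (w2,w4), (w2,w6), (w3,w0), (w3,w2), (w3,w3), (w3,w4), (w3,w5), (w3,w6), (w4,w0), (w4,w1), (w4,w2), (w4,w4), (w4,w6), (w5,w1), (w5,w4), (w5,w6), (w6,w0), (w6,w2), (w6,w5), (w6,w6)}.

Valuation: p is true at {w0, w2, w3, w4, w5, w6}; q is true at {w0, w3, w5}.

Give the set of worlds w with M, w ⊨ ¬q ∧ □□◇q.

∅

w0: ¬q is F, □□◇q is F. ✗
w1: ¬q is T, □□◇q is F. ✗
w2: ¬q is T, □□◇q is F. ✗
w3: ¬q is F, □□◇q is F. ✗
w4: ¬q is T, □□◇q is F. ✗
w5: ¬q is F, □□◇q is F. ✗
w6: ¬q is T, □□◇q is F. ✗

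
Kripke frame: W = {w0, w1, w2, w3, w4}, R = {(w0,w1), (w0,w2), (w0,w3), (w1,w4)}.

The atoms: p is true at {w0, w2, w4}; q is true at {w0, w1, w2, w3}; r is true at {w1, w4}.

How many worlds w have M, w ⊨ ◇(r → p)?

2

w0: successors {w1, w2, w3}; r → p there: w1:F, w2:T, w3:T. ✓
w1: successors {w4}; r → p there: w4:T. ✓
w2: no successors, so ◇(r → p) fails. ✗
w3: no successors, so ◇(r → p) fails. ✗
w4: no successors, so ◇(r → p) fails. ✗
Satisfying worlds: {w0, w1}.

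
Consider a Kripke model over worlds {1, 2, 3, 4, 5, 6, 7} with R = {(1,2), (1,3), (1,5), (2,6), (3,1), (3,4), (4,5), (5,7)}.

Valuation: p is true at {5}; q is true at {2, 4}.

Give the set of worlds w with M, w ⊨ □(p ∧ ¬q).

{4, 6, 7}

1: successors {2, 3, 5}; p ∧ ¬q there: 2:F, 3:F, 5:T. ✗
2: successors {6}; p ∧ ¬q there: 6:F. ✗
3: successors {1, 4}; p ∧ ¬q there: 1:F, 4:F. ✗
4: successors {5}; p ∧ ¬q there: 5:T. ✓
5: successors {7}; p ∧ ¬q there: 7:F. ✗
6: no successors, so □(p ∧ ¬q) holds vacuously. ✓
7: no successors, so □(p ∧ ¬q) holds vacuously. ✓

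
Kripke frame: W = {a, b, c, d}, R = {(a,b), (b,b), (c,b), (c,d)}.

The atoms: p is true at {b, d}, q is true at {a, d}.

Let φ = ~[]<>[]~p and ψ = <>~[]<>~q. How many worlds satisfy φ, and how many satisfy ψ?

For ~[]<>[]~p:
a: []<>[]~p is F. ✓
b: []<>[]~p is F. ✓
c: []<>[]~p is F. ✓
d: []<>[]~p is T. ✗
— 3 worlds.
For <>~[]<>~q:
a: successors {b}; ~[]<>~q there: b:F. ✗
b: successors {b}; ~[]<>~q there: b:F. ✗
c: successors {b, d}; ~[]<>~q there: b:F, d:F. ✗
d: no successors, so <>~[]<>~q fails. ✗
— 0 worlds.

3 and 0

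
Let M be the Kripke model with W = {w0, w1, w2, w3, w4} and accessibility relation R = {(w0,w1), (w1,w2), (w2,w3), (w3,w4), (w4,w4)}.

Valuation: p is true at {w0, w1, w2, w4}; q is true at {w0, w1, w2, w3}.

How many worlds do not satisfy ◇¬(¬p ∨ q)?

3

w0: successors {w1}; ¬(¬p ∨ q) there: w1:F. ✗
w1: successors {w2}; ¬(¬p ∨ q) there: w2:F. ✗
w2: successors {w3}; ¬(¬p ∨ q) there: w3:F. ✗
w3: successors {w4}; ¬(¬p ∨ q) there: w4:T. ✓
w4: successors {w4}; ¬(¬p ∨ q) there: w4:T. ✓
Satisfying worlds: {w3, w4}.
So ◇¬(¬p ∨ q) fails at the other 3 worlds.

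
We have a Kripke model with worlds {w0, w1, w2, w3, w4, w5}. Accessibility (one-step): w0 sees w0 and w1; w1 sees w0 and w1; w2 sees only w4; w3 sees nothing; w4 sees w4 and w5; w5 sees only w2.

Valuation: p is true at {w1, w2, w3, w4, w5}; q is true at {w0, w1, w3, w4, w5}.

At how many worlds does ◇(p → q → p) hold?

5

w0: successors {w0, w1}; p → q → p there: w0:T, w1:T. ✓
w1: successors {w0, w1}; p → q → p there: w0:T, w1:T. ✓
w2: successors {w4}; p → q → p there: w4:T. ✓
w3: no successors, so ◇(p → q → p) fails. ✗
w4: successors {w4, w5}; p → q → p there: w4:T, w5:T. ✓
w5: successors {w2}; p → q → p there: w2:T. ✓
Satisfying worlds: {w0, w1, w2, w4, w5}.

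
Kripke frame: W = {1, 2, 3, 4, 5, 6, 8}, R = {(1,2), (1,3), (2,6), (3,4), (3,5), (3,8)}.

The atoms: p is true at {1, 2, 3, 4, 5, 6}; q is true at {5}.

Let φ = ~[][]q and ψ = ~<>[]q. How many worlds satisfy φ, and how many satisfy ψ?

For ~[][]q:
1: [][]q is F. ✓
2: [][]q is T. ✗
3: [][]q is T. ✗
4: [][]q is T. ✗
5: [][]q is T. ✗
6: [][]q is T. ✗
8: [][]q is T. ✗
— 1 world.
For ~<>[]q:
1: <>[]q is F. ✓
2: <>[]q is T. ✗
3: <>[]q is T. ✗
4: <>[]q is F. ✓
5: <>[]q is F. ✓
6: <>[]q is F. ✓
8: <>[]q is F. ✓
— 5 worlds.

1 and 5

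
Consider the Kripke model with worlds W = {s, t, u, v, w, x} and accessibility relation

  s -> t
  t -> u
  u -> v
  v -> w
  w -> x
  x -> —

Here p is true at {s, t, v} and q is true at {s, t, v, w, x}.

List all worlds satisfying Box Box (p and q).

s: successors {t}; Box (p and q) there: t:F. ✗
t: successors {u}; Box (p and q) there: u:T. ✓
u: successors {v}; Box (p and q) there: v:F. ✗
v: successors {w}; Box (p and q) there: w:F. ✗
w: successors {x}; Box (p and q) there: x:T. ✓
x: no successors, so Box Box (p and q) holds vacuously. ✓

{t, w, x}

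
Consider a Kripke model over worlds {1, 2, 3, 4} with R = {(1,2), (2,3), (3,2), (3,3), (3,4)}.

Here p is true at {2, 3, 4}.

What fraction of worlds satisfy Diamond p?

3/4

1: successors {2}; p there: 2:T. ✓
2: successors {3}; p there: 3:T. ✓
3: successors {2, 3, 4}; p there: 2:T, 3:T, 4:T. ✓
4: no successors, so Diamond p fails. ✗
That's 3 of 4 worlds, so 3/4.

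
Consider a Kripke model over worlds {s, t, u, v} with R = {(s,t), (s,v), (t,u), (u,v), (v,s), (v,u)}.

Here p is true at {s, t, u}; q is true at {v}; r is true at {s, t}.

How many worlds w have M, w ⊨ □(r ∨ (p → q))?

2

s: successors {t, v}; r ∨ (p → q) there: t:T, v:T. ✓
t: successors {u}; r ∨ (p → q) there: u:F. ✗
u: successors {v}; r ∨ (p → q) there: v:T. ✓
v: successors {s, u}; r ∨ (p → q) there: s:T, u:F. ✗
Satisfying worlds: {s, u}.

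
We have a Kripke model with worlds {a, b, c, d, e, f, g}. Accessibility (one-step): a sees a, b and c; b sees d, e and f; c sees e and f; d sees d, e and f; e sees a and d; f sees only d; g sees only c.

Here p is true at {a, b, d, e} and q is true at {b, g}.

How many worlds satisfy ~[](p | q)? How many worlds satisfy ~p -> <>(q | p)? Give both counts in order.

For ~[](p | q):
a: [](p | q) is F. ✓
b: [](p | q) is F. ✓
c: [](p | q) is F. ✓
d: [](p | q) is F. ✓
e: [](p | q) is T. ✗
f: [](p | q) is T. ✗
g: [](p | q) is F. ✓
— 5 worlds.
For ~p -> <>(q | p):
a: ~p is F, <>(q | p) is T. ✓
b: ~p is F, <>(q | p) is T. ✓
c: ~p is T, <>(q | p) is T. ✓
d: ~p is F, <>(q | p) is T. ✓
e: ~p is F, <>(q | p) is T. ✓
f: ~p is T, <>(q | p) is T. ✓
g: ~p is T, <>(q | p) is F. ✗
— 6 worlds.

5 and 6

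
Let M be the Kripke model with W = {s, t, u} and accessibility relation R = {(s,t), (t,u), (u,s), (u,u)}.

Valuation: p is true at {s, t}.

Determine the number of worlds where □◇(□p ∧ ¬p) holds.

s: successors {t}; ◇(□p ∧ ¬p) there: t:F. ✗
t: successors {u}; ◇(□p ∧ ¬p) there: u:F. ✗
u: successors {s, u}; ◇(□p ∧ ¬p) there: s:F, u:F. ✗
Satisfying worlds: ∅.

0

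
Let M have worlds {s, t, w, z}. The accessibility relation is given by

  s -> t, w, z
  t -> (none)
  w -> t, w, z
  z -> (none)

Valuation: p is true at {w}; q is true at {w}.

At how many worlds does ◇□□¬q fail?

2

s: successors {t, w, z}; □□¬q there: t:T, w:F, z:T. ✓
t: no successors, so ◇□□¬q fails. ✗
w: successors {t, w, z}; □□¬q there: t:T, w:F, z:T. ✓
z: no successors, so ◇□□¬q fails. ✗
Satisfying worlds: {s, w}.
So ◇□□¬q fails at the other 2 worlds.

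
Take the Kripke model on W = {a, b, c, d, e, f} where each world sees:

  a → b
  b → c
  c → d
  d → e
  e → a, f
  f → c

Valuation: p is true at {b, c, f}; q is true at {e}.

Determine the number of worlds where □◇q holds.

a: successors {b}; ◇q there: b:F. ✗
b: successors {c}; ◇q there: c:F. ✗
c: successors {d}; ◇q there: d:T. ✓
d: successors {e}; ◇q there: e:F. ✗
e: successors {a, f}; ◇q there: a:F, f:F. ✗
f: successors {c}; ◇q there: c:F. ✗
Satisfying worlds: {c}.

1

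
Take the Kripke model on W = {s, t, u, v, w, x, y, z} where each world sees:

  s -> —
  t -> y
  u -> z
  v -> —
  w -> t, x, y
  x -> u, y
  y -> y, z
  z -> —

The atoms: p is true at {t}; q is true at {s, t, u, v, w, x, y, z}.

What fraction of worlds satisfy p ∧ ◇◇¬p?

s: p is F, ◇◇¬p is F. ✗
t: p is T, ◇◇¬p is T. ✓
u: p is F, ◇◇¬p is F. ✗
v: p is F, ◇◇¬p is F. ✗
w: p is F, ◇◇¬p is T. ✗
x: p is F, ◇◇¬p is T. ✗
y: p is F, ◇◇¬p is T. ✗
z: p is F, ◇◇¬p is F. ✗
That's 1 of 8 worlds, so 1/8.

1/8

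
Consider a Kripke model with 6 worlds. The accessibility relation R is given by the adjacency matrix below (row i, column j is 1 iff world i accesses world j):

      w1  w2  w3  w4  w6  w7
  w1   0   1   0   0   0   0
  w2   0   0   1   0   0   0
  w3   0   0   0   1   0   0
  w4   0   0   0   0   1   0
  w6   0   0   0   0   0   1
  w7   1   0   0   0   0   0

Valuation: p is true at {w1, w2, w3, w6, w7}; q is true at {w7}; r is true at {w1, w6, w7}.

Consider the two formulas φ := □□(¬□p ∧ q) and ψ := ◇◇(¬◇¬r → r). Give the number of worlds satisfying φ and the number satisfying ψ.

For □□(¬□p ∧ q):
w1: successors {w2}; □(¬□p ∧ q) there: w2:F. ✗
w2: successors {w3}; □(¬□p ∧ q) there: w3:F. ✗
w3: successors {w4}; □(¬□p ∧ q) there: w4:F. ✗
w4: successors {w6}; □(¬□p ∧ q) there: w6:F. ✗
w6: successors {w7}; □(¬□p ∧ q) there: w7:F. ✗
w7: successors {w1}; □(¬□p ∧ q) there: w1:F. ✗
— 0 worlds.
For ◇◇(¬◇¬r → r):
w1: successors {w2}; ◇(¬◇¬r → r) there: w2:T. ✓
w2: successors {w3}; ◇(¬◇¬r → r) there: w3:F. ✗
w3: successors {w4}; ◇(¬◇¬r → r) there: w4:T. ✓
w4: successors {w6}; ◇(¬◇¬r → r) there: w6:T. ✓
w6: successors {w7}; ◇(¬◇¬r → r) there: w7:T. ✓
w7: successors {w1}; ◇(¬◇¬r → r) there: w1:T. ✓
— 5 worlds.

0 and 5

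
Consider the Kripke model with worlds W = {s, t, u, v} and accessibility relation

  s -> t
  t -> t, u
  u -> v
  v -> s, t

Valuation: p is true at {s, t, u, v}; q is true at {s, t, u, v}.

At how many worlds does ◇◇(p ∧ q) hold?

s: successors {t}; ◇(p ∧ q) there: t:T. ✓
t: successors {t, u}; ◇(p ∧ q) there: t:T, u:T. ✓
u: successors {v}; ◇(p ∧ q) there: v:T. ✓
v: successors {s, t}; ◇(p ∧ q) there: s:T, t:T. ✓
Satisfying worlds: {s, t, u, v}.

4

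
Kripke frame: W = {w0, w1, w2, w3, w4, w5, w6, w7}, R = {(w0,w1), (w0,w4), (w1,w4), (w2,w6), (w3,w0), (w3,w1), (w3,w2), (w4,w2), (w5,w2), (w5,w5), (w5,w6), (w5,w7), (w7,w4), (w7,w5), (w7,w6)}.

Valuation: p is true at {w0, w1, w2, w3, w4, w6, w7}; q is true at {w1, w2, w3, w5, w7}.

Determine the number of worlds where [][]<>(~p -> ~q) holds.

4

w0: successors {w1, w4}; []<>(~p -> ~q) there: w1:T, w4:T. ✓
w1: successors {w4}; []<>(~p -> ~q) there: w4:T. ✓
w2: successors {w6}; []<>(~p -> ~q) there: w6:T. ✓
w3: successors {w0, w1, w2}; []<>(~p -> ~q) there: w0:T, w1:T, w2:F. ✗
w4: successors {w2}; []<>(~p -> ~q) there: w2:F. ✗
w5: successors {w2, w5, w6, w7}; []<>(~p -> ~q) there: w2:F, w5:F, w6:T, w7:F. ✗
w6: no successors, so [][]<>(~p -> ~q) holds vacuously. ✓
w7: successors {w4, w5, w6}; []<>(~p -> ~q) there: w4:T, w5:F, w6:T. ✗
Satisfying worlds: {w0, w1, w2, w6}.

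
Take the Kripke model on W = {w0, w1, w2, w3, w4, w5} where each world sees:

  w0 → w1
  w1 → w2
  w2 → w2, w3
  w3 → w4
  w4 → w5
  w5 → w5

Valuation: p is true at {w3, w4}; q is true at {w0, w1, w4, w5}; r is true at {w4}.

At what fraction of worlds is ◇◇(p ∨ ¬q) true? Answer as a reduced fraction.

w0: successors {w1}; ◇(p ∨ ¬q) there: w1:T. ✓
w1: successors {w2}; ◇(p ∨ ¬q) there: w2:T. ✓
w2: successors {w2, w3}; ◇(p ∨ ¬q) there: w2:T, w3:T. ✓
w3: successors {w4}; ◇(p ∨ ¬q) there: w4:F. ✗
w4: successors {w5}; ◇(p ∨ ¬q) there: w5:F. ✗
w5: successors {w5}; ◇(p ∨ ¬q) there: w5:F. ✗
That's 3 of 6 worlds, so 3/6 = 1/2.

1/2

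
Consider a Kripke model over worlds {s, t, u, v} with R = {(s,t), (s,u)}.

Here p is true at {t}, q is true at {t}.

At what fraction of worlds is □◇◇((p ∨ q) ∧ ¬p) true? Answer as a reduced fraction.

3/4

s: successors {t, u}; ◇◇((p ∨ q) ∧ ¬p) there: t:F, u:F. ✗
t: no successors, so □◇◇((p ∨ q) ∧ ¬p) holds vacuously. ✓
u: no successors, so □◇◇((p ∨ q) ∧ ¬p) holds vacuously. ✓
v: no successors, so □◇◇((p ∨ q) ∧ ¬p) holds vacuously. ✓
That's 3 of 4 worlds, so 3/4.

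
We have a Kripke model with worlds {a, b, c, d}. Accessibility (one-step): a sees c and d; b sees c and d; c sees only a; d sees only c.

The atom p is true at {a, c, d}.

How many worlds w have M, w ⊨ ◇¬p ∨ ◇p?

4

a: ◇¬p is F, ◇p is T. ✓
b: ◇¬p is F, ◇p is T. ✓
c: ◇¬p is F, ◇p is T. ✓
d: ◇¬p is F, ◇p is T. ✓
Satisfying worlds: {a, b, c, d}.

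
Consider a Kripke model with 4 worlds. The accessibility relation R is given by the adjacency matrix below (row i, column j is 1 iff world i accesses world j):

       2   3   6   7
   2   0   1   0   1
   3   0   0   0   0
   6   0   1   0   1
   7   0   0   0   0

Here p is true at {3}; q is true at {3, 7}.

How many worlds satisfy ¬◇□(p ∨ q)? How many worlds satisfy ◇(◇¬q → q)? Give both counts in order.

2 and 2

For ¬◇□(p ∨ q):
2: ◇□(p ∨ q) is T. ✗
3: ◇□(p ∨ q) is F. ✓
6: ◇□(p ∨ q) is T. ✗
7: ◇□(p ∨ q) is F. ✓
— 2 worlds.
For ◇(◇¬q → q):
2: successors {3, 7}; ◇¬q → q there: 3:T, 7:T. ✓
3: no successors, so ◇(◇¬q → q) fails. ✗
6: successors {3, 7}; ◇¬q → q there: 3:T, 7:T. ✓
7: no successors, so ◇(◇¬q → q) fails. ✗
— 2 worlds.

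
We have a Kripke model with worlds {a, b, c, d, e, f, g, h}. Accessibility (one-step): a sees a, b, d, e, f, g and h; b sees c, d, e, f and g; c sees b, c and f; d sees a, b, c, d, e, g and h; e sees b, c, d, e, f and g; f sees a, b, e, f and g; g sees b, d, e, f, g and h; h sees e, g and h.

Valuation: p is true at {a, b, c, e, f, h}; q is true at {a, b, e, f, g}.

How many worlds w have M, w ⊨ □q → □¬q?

a: □q is F, □¬q is F. ✓
b: □q is F, □¬q is F. ✓
c: □q is F, □¬q is F. ✓
d: □q is F, □¬q is F. ✓
e: □q is F, □¬q is F. ✓
f: □q is T, □¬q is F. ✗
g: □q is F, □¬q is F. ✓
h: □q is F, □¬q is F. ✓
Satisfying worlds: {a, b, c, d, e, g, h}.

7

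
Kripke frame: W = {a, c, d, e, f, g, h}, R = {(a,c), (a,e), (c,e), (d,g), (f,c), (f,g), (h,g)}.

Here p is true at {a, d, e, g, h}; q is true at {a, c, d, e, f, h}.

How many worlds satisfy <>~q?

a: successors {c, e}; ~q there: c:F, e:F. ✗
c: successors {e}; ~q there: e:F. ✗
d: successors {g}; ~q there: g:T. ✓
e: no successors, so <>~q fails. ✗
f: successors {c, g}; ~q there: c:F, g:T. ✓
g: no successors, so <>~q fails. ✗
h: successors {g}; ~q there: g:T. ✓
Satisfying worlds: {d, f, h}.

3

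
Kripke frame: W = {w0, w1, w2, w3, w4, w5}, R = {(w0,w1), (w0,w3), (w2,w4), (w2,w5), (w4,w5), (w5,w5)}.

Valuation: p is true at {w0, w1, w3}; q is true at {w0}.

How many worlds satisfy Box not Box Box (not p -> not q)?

2

w0: successors {w1, w3}; not Box Box (not p -> not q) there: w1:F, w3:F. ✗
w1: no successors, so Box not Box Box (not p -> not q) holds vacuously. ✓
w2: successors {w4, w5}; not Box Box (not p -> not q) there: w4:F, w5:F. ✗
w3: no successors, so Box not Box Box (not p -> not q) holds vacuously. ✓
w4: successors {w5}; not Box Box (not p -> not q) there: w5:F. ✗
w5: successors {w5}; not Box Box (not p -> not q) there: w5:F. ✗
Satisfying worlds: {w1, w3}.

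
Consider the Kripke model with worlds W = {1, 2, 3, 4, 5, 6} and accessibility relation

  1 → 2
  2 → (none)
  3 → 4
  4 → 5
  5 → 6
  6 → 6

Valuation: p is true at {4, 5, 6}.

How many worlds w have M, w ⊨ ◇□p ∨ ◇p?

1: ◇□p is T, ◇p is F. ✓
2: ◇□p is F, ◇p is F. ✗
3: ◇□p is T, ◇p is T. ✓
4: ◇□p is T, ◇p is T. ✓
5: ◇□p is T, ◇p is T. ✓
6: ◇□p is T, ◇p is T. ✓
Satisfying worlds: {1, 3, 4, 5, 6}.

5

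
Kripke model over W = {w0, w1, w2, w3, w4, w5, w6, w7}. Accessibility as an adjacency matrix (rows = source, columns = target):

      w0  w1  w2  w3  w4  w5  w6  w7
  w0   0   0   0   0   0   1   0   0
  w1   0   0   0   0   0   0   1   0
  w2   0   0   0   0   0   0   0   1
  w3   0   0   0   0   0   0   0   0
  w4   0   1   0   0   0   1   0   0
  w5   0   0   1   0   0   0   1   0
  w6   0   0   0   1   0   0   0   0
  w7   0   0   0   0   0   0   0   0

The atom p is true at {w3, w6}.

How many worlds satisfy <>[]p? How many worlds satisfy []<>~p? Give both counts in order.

For <>[]p:
w0: successors {w5}; []p there: w5:F. ✗
w1: successors {w6}; []p there: w6:T. ✓
w2: successors {w7}; []p there: w7:T. ✓
w3: no successors, so <>[]p fails. ✗
w4: successors {w1, w5}; []p there: w1:T, w5:F. ✓
w5: successors {w2, w6}; []p there: w2:F, w6:T. ✓
w6: successors {w3}; []p there: w3:T. ✓
w7: no successors, so <>[]p fails. ✗
— 5 worlds.
For []<>~p:
w0: successors {w5}; <>~p there: w5:T. ✓
w1: successors {w6}; <>~p there: w6:F. ✗
w2: successors {w7}; <>~p there: w7:F. ✗
w3: no successors, so []<>~p holds vacuously. ✓
w4: successors {w1, w5}; <>~p there: w1:F, w5:T. ✗
w5: successors {w2, w6}; <>~p there: w2:T, w6:F. ✗
w6: successors {w3}; <>~p there: w3:F. ✗
w7: no successors, so []<>~p holds vacuously. ✓
— 3 worlds.

5 and 3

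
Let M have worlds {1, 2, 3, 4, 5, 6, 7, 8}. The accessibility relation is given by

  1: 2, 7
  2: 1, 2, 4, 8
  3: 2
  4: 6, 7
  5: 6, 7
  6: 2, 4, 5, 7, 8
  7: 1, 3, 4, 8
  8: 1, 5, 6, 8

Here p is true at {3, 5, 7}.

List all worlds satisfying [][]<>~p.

1: successors {2, 7}; []<>~p there: 2:T, 7:T. ✓
2: successors {1, 2, 4, 8}; []<>~p there: 1:T, 2:T, 4:T, 8:T. ✓
3: successors {2}; []<>~p there: 2:T. ✓
4: successors {6, 7}; []<>~p there: 6:T, 7:T. ✓
5: successors {6, 7}; []<>~p there: 6:T, 7:T. ✓
6: successors {2, 4, 5, 7, 8}; []<>~p there: 2:T, 4:T, 5:T, 7:T, 8:T. ✓
7: successors {1, 3, 4, 8}; []<>~p there: 1:T, 3:T, 4:T, 8:T. ✓
8: successors {1, 5, 6, 8}; []<>~p there: 1:T, 5:T, 6:T, 8:T. ✓

{1, 2, 3, 4, 5, 6, 7, 8}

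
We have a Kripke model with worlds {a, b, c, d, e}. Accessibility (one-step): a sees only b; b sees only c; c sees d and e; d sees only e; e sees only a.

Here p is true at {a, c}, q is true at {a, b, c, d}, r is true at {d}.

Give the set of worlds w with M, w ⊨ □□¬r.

{a, c, d, e}

a: successors {b}; □¬r there: b:T. ✓
b: successors {c}; □¬r there: c:F. ✗
c: successors {d, e}; □¬r there: d:T, e:T. ✓
d: successors {e}; □¬r there: e:T. ✓
e: successors {a}; □¬r there: a:T. ✓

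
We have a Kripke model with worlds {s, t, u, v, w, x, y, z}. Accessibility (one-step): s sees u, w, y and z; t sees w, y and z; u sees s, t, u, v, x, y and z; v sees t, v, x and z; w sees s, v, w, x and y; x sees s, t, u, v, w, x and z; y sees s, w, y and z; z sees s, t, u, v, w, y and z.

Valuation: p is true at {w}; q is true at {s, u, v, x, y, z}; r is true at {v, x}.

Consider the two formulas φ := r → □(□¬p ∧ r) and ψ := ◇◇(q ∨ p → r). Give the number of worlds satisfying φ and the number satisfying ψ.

For r → □(□¬p ∧ r):
s: r is F, □(□¬p ∧ r) is F. ✓
t: r is F, □(□¬p ∧ r) is F. ✓
u: r is F, □(□¬p ∧ r) is F. ✓
v: r is T, □(□¬p ∧ r) is F. ✗
w: r is F, □(□¬p ∧ r) is F. ✓
x: r is T, □(□¬p ∧ r) is F. ✗
y: r is F, □(□¬p ∧ r) is F. ✓
z: r is F, □(□¬p ∧ r) is F. ✓
— 6 worlds.
For ◇◇(q ∨ p → r):
s: successors {u, w, y, z}; ◇(q ∨ p → r) there: u:T, w:T, y:F, z:T. ✓
t: successors {w, y, z}; ◇(q ∨ p → r) there: w:T, y:F, z:T. ✓
u: successors {s, t, u, v, x, y, z}; ◇(q ∨ p → r) there: s:F, t:F, u:T, v:T, x:T, y:F, z:T. ✓
v: successors {t, v, x, z}; ◇(q ∨ p → r) there: t:F, v:T, x:T, z:T. ✓
w: successors {s, v, w, x, y}; ◇(q ∨ p → r) there: s:F, v:T, w:T, x:T, y:F. ✓
x: successors {s, t, u, v, w, x, z}; ◇(q ∨ p → r) there: s:F, t:F, u:T, v:T, w:T, x:T, z:T. ✓
y: successors {s, w, y, z}; ◇(q ∨ p → r) there: s:F, w:T, y:F, z:T. ✓
z: successors {s, t, u, v, w, y, z}; ◇(q ∨ p → r) there: s:F, t:F, u:T, v:T, w:T, y:F, z:T. ✓
— 8 worlds.

6 and 8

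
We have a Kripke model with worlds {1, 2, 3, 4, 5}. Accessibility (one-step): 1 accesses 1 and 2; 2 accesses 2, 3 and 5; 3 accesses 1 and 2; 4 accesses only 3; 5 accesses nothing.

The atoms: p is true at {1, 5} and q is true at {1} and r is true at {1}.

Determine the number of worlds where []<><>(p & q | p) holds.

1: successors {1, 2}; <><>(p & q | p) there: 1:T, 2:T. ✓
2: successors {2, 3, 5}; <><>(p & q | p) there: 2:T, 3:T, 5:F. ✗
3: successors {1, 2}; <><>(p & q | p) there: 1:T, 2:T. ✓
4: successors {3}; <><>(p & q | p) there: 3:T. ✓
5: no successors, so []<><>(p & q | p) holds vacuously. ✓
Satisfying worlds: {1, 3, 4, 5}.

4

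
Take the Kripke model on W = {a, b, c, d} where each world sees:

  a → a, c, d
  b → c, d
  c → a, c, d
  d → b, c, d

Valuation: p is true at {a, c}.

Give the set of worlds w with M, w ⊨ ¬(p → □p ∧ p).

{a, c}

a: p → □p ∧ p is F. ✓
b: p → □p ∧ p is T. ✗
c: p → □p ∧ p is F. ✓
d: p → □p ∧ p is T. ✗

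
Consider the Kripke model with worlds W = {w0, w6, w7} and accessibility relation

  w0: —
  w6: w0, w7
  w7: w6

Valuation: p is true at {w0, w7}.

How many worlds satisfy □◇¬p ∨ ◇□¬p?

w0: □◇¬p is T, ◇□¬p is F. ✓
w6: □◇¬p is F, ◇□¬p is T. ✓
w7: □◇¬p is F, ◇□¬p is F. ✗
Satisfying worlds: {w0, w6}.

2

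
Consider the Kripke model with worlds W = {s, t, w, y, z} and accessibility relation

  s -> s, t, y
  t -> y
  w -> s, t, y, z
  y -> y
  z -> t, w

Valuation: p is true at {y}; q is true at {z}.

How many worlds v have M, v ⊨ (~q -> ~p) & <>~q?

4

s: ~q -> ~p is T, <>~q is T. ✓
t: ~q -> ~p is T, <>~q is T. ✓
w: ~q -> ~p is T, <>~q is T. ✓
y: ~q -> ~p is F, <>~q is T. ✗
z: ~q -> ~p is T, <>~q is T. ✓
Satisfying worlds: {s, t, w, z}.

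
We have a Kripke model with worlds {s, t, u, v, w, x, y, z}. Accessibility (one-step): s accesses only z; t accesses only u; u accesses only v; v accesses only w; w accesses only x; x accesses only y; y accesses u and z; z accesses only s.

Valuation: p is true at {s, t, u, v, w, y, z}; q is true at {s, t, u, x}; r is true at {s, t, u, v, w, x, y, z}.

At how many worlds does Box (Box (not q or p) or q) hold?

7

s: successors {z}; Box (not q or p) or q there: z:T. ✓
t: successors {u}; Box (not q or p) or q there: u:T. ✓
u: successors {v}; Box (not q or p) or q there: v:T. ✓
v: successors {w}; Box (not q or p) or q there: w:F. ✗
w: successors {x}; Box (not q or p) or q there: x:T. ✓
x: successors {y}; Box (not q or p) or q there: y:T. ✓
y: successors {u, z}; Box (not q or p) or q there: u:T, z:T. ✓
z: successors {s}; Box (not q or p) or q there: s:T. ✓
Satisfying worlds: {s, t, u, w, x, y, z}.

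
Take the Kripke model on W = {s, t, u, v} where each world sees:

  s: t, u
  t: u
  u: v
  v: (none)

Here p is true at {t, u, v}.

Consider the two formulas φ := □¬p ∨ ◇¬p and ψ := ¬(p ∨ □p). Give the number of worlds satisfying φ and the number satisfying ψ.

1 and 0

For □¬p ∨ ◇¬p:
s: □¬p is F, ◇¬p is F. ✗
t: □¬p is F, ◇¬p is F. ✗
u: □¬p is F, ◇¬p is F. ✗
v: □¬p is T, ◇¬p is F. ✓
— 1 world.
For ¬(p ∨ □p):
s: p ∨ □p is T. ✗
t: p ∨ □p is T. ✗
u: p ∨ □p is T. ✗
v: p ∨ □p is T. ✗
— 0 worlds.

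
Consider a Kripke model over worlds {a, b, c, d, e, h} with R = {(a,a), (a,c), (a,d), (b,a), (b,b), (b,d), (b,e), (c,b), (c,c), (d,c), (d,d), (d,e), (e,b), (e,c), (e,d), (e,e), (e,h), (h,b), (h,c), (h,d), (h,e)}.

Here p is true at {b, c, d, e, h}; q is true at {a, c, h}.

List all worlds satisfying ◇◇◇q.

a: successors {a, c, d}; ◇◇q there: a:T, c:T, d:T. ✓
b: successors {a, b, d, e}; ◇◇q there: a:T, b:T, d:T, e:T. ✓
c: successors {b, c}; ◇◇q there: b:T, c:T. ✓
d: successors {c, d, e}; ◇◇q there: c:T, d:T, e:T. ✓
e: successors {b, c, d, e, h}; ◇◇q there: b:T, c:T, d:T, e:T, h:T. ✓
h: successors {b, c, d, e}; ◇◇q there: b:T, c:T, d:T, e:T. ✓

{a, b, c, d, e, h}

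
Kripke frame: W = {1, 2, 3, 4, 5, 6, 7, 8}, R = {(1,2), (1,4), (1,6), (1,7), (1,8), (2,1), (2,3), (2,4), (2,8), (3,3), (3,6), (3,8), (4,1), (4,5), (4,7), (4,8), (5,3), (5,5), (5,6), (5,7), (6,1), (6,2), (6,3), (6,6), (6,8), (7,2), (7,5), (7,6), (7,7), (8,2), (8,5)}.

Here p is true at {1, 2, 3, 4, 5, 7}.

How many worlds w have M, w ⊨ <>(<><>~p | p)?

1: successors {2, 4, 6, 7, 8}; <><>~p | p there: 2:T, 4:T, 6:T, 7:T, 8:T. ✓
2: successors {1, 3, 4, 8}; <><>~p | p there: 1:T, 3:T, 4:T, 8:T. ✓
3: successors {3, 6, 8}; <><>~p | p there: 3:T, 6:T, 8:T. ✓
4: successors {1, 5, 7, 8}; <><>~p | p there: 1:T, 5:T, 7:T, 8:T. ✓
5: successors {3, 5, 6, 7}; <><>~p | p there: 3:T, 5:T, 6:T, 7:T. ✓
6: successors {1, 2, 3, 6, 8}; <><>~p | p there: 1:T, 2:T, 3:T, 6:T, 8:T. ✓
7: successors {2, 5, 6, 7}; <><>~p | p there: 2:T, 5:T, 6:T, 7:T. ✓
8: successors {2, 5}; <><>~p | p there: 2:T, 5:T. ✓
Satisfying worlds: {1, 2, 3, 4, 5, 6, 7, 8}.

8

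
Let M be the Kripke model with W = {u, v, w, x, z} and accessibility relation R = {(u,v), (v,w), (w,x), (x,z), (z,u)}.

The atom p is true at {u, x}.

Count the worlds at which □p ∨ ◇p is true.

u: □p is F, ◇p is F. ✗
v: □p is F, ◇p is F. ✗
w: □p is T, ◇p is T. ✓
x: □p is F, ◇p is F. ✗
z: □p is T, ◇p is T. ✓
Satisfying worlds: {w, z}.

2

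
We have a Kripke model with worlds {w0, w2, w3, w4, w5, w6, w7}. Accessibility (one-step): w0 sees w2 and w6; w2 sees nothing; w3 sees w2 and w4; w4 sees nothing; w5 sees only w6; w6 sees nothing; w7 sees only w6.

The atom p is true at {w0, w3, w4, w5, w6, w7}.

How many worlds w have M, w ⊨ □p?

w0: successors {w2, w6}; p there: w2:F, w6:T. ✗
w2: no successors, so □p holds vacuously. ✓
w3: successors {w2, w4}; p there: w2:F, w4:T. ✗
w4: no successors, so □p holds vacuously. ✓
w5: successors {w6}; p there: w6:T. ✓
w6: no successors, so □p holds vacuously. ✓
w7: successors {w6}; p there: w6:T. ✓
Satisfying worlds: {w2, w4, w5, w6, w7}.

5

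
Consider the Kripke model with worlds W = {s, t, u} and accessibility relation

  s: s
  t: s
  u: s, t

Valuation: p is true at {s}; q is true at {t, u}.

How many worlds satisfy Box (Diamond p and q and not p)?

s: successors {s}; Diamond p and q and not p there: s:F. ✗
t: successors {s}; Diamond p and q and not p there: s:F. ✗
u: successors {s, t}; Diamond p and q and not p there: s:F, t:T. ✗
Satisfying worlds: ∅.

0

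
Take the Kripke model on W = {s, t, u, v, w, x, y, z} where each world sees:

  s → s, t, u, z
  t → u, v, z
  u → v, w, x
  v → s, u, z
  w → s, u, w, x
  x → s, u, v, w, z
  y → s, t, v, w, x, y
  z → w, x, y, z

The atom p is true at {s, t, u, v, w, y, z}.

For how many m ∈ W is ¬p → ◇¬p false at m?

s: ¬p is F, ◇¬p is F. ✓
t: ¬p is F, ◇¬p is F. ✓
u: ¬p is F, ◇¬p is T. ✓
v: ¬p is F, ◇¬p is F. ✓
w: ¬p is F, ◇¬p is T. ✓
x: ¬p is T, ◇¬p is F. ✗
y: ¬p is F, ◇¬p is T. ✓
z: ¬p is F, ◇¬p is T. ✓
Satisfying worlds: {s, t, u, v, w, y, z}.
So ¬p → ◇¬p fails at the other 1 world.

1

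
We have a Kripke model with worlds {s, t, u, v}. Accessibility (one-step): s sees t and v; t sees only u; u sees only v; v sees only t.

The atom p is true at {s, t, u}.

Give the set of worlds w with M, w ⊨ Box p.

s: successors {t, v}; p there: t:T, v:F. ✗
t: successors {u}; p there: u:T. ✓
u: successors {v}; p there: v:F. ✗
v: successors {t}; p there: t:T. ✓

{t, v}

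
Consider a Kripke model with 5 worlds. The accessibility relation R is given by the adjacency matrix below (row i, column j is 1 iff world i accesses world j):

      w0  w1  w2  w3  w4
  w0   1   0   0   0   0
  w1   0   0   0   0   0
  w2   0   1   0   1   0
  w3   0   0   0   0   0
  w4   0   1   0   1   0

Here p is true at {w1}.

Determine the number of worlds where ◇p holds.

w0: successors {w0}; p there: w0:F. ✗
w1: no successors, so ◇p fails. ✗
w2: successors {w1, w3}; p there: w1:T, w3:F. ✓
w3: no successors, so ◇p fails. ✗
w4: successors {w1, w3}; p there: w1:T, w3:F. ✓
Satisfying worlds: {w2, w4}.

2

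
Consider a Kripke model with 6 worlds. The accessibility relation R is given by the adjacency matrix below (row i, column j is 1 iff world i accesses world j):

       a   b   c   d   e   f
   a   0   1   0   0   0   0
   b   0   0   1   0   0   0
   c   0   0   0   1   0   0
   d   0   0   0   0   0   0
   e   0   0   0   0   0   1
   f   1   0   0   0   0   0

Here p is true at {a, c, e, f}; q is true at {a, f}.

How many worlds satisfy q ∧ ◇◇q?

0

a: q is T, ◇◇q is F. ✗
b: q is F, ◇◇q is F. ✗
c: q is F, ◇◇q is F. ✗
d: q is F, ◇◇q is F. ✗
e: q is F, ◇◇q is T. ✗
f: q is T, ◇◇q is F. ✗
Satisfying worlds: ∅.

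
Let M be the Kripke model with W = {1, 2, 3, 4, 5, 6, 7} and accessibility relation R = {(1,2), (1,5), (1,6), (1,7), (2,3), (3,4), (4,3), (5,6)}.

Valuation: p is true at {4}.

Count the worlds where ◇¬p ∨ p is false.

1: ◇¬p is T, p is F. ✓
2: ◇¬p is T, p is F. ✓
3: ◇¬p is F, p is F. ✗
4: ◇¬p is T, p is T. ✓
5: ◇¬p is T, p is F. ✓
6: ◇¬p is F, p is F. ✗
7: ◇¬p is F, p is F. ✗
Satisfying worlds: {1, 2, 4, 5}.
So ◇¬p ∨ p fails at the other 3 worlds.

3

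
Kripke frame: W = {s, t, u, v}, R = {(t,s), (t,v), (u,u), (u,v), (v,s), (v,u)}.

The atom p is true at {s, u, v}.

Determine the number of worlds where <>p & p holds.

2

s: <>p is F, p is T. ✗
t: <>p is T, p is F. ✗
u: <>p is T, p is T. ✓
v: <>p is T, p is T. ✓
Satisfying worlds: {u, v}.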